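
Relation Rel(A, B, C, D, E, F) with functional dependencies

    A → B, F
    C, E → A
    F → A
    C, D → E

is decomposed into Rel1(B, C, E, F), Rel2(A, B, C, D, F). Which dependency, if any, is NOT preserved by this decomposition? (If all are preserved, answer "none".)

C, D → E

Check C, D → E: no single fragment contains all of {C, D, E}, and the restricted closure of {C, D} across the fragments never reaches {E}.
A → B, F is preserved.
C, E → A is preserved.
F → A is preserved.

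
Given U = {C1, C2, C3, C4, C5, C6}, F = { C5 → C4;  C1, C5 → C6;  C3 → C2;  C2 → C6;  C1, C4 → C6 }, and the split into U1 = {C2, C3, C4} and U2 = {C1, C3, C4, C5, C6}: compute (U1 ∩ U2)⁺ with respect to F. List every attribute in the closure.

U1 ∩ U2 = {C3, C4}.
C3 → C2 applies, adding C2
C2 → C6 applies, adding C6
Closure: {C2, C3, C4, C6}.

C2, C3, C4, C6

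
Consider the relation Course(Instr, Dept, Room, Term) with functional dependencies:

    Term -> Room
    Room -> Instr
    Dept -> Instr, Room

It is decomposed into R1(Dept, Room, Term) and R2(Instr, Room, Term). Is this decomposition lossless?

Yes

Common attributes: R1 ∩ R2 = {Room, Term}.
Closure of {Room, Term}: Room → Instr applies, adding Instr. So (Room, Term)⁺ = {Instr, Room, Term}.
This closure contains every attribute of R2, so R1 ∩ R2 → R2. The join is lossless.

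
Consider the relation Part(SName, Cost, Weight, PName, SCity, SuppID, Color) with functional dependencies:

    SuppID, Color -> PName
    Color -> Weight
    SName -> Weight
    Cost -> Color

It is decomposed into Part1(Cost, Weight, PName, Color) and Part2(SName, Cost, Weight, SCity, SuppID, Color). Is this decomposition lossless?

No

Common attributes: Part1 ∩ Part2 = {Cost, Weight, Color}.
No dependency enlarges {Cost, Weight, Color}, so (Cost, Weight, Color)⁺ = {Cost, Weight, Color}.
The closure contains neither all of Part1 = {Cost, Weight, PName, Color} nor all of Part2 = {SName, Cost, Weight, SCity, SuppID, Color}, so the common attributes are not a superkey of either fragment. The join is lossy.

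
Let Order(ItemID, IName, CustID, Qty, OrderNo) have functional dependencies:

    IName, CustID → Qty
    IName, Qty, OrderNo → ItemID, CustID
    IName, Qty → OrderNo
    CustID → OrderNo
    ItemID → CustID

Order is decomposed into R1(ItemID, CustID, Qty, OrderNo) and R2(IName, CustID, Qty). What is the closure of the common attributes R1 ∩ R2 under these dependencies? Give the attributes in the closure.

R1 ∩ R2 = {CustID, Qty}.
CustID → OrderNo applies, adding OrderNo
Closure: {CustID, Qty, OrderNo}.

CustID, Qty, OrderNo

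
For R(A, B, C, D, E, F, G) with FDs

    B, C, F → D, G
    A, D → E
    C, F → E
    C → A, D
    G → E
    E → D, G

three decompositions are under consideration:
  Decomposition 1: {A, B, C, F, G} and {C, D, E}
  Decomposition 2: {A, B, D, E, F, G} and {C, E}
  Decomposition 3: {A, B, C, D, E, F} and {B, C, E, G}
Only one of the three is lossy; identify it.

Decomposition 1: common = {C}, closure = {A, C, D, E, G} → lossless.
Decomposition 2: common = {E}, closure = {D, E, G} → lossy.
Decomposition 3: common = {B, C, E}, closure = {A, B, C, D, E, G} → lossless.

Decomposition 2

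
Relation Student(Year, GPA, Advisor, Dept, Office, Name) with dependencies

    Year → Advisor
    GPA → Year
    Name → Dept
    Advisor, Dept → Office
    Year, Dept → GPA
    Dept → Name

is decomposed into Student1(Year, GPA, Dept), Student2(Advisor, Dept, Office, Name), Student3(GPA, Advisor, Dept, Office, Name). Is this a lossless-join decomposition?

Yes

Chase test. Columns are Year, GPA, Advisor, Dept, Office, Name; row i has aⱼ where attribute j ∈ Studenti, else bᵢⱼ.
Initial tableau (one row per fragment):
  row 1: a1 a2 b13 a4 b15 b16
  row 2: b21 b22 a3 a4 a5 a6
  row 3: b31 a2 a3 a4 a5 a6
Rows 1 and 3 agree on GPA; apply GPA→Year and equate their Year entries.
Rows 1 and 2 agree on Dept; apply Dept→Name and equate their Name entries.
Rows 1 and 3 agree on Year; apply Year→Advisor and equate their Advisor entries.
Rows 1 and 2 agree on Advisor, Dept; apply Advisor, Dept→Office and equate their Office entries.
Row 1 is now all distinguished symbols — the join is lossless.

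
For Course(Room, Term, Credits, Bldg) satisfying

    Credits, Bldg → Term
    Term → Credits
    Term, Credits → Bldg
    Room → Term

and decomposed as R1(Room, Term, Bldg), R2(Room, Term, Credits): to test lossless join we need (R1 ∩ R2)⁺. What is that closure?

R1 ∩ R2 = {Room, Term}.
Term → Credits applies, adding Credits
Term, Credits → Bldg applies, adding Bldg
Closure: {Room, Term, Credits, Bldg}.

Room, Term, Credits, Bldg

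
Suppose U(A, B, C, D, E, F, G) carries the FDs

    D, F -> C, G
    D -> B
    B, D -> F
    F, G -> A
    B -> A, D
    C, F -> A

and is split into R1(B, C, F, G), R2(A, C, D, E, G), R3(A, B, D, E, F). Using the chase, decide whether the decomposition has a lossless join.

Chase test. Columns are A, B, C, D, E, F, G; row i has aⱼ where attribute j ∈ Ri, else bᵢⱼ.
Initial tableau (one row per fragment):
  row 1: b11 a2 a3 b14 b15 a6 a7
  row 2: a1 b22 a3 a4 a5 b26 a7
  row 3: a1 a2 b33 a4 a5 a6 b37
Rows 2 and 3 agree on D; apply D→B and equate their B entries.
Rows 2 and 3 agree on B, D; apply B, D→F and equate their F entries.
Rows 1 and 2 agree on F, G; apply F, G→A and equate their A entries.
Rows 1 and 2 agree on B; apply B→A, D and equate their A, D entries.
Rows 1 and 3 agree on D, F; apply D, F→C, G and equate their C, G entries.
Row 2 is now all distinguished symbols — the join is lossless.

Yes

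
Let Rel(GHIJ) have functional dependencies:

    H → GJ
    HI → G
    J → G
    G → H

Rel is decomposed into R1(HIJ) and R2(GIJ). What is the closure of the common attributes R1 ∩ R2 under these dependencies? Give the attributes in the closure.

GHIJ

R1 ∩ R2 = {IJ}.
J → G applies, adding G
G → H applies, adding H
Closure: {GHIJ}.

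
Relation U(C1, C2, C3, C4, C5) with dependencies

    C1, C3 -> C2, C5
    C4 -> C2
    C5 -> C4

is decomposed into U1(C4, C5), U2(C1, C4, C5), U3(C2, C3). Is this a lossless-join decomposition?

Chase test. Columns are C1, C2, C3, C4, C5; row i has aⱼ where attribute j ∈ Ui, else bᵢⱼ.
Initial tableau (one row per fragment):
  row 1: b11 b12 b13 a4 a5
  row 2: a1 b22 b23 a4 a5
  row 3: b31 a2 a3 b34 b35
Rows 1 and 2 agree on C4; apply C4→C2 and equate their C2 entries.
No row becomes fully distinguished — the join is lossy.

No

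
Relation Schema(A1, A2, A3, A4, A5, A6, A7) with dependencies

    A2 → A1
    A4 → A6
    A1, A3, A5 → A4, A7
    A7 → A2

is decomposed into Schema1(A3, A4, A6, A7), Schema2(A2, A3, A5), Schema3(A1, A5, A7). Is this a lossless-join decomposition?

Chase test. Columns are A1, A2, A3, A4, A5, A6, A7; row i has aⱼ where attribute j ∈ Schemai, else bᵢⱼ.
Initial tableau (one row per fragment):
  row 1: b11 b12 a3 a4 b15 a6 a7
  row 2: b21 a2 a3 b24 a5 b26 b27
  row 3: a1 b32 b33 b34 a5 b36 a7
Rows 1 and 3 agree on A7; apply A7→A2 and equate their A2 entries.
Rows 1 and 3 agree on A2; apply A2→A1 and equate their A1 entries.
No row becomes fully distinguished — the join is lossy.

No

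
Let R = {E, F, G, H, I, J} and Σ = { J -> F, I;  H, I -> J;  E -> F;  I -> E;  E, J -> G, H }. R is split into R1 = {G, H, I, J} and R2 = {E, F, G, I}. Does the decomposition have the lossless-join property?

Yes

Common attributes: R1 ∩ R2 = {G, I}.
Closure of {G, I}: I → E applies, adding E; E → F applies, adding F. So (G, I)⁺ = {E, F, G, I}.
This closure contains every attribute of R2, so R1 ∩ R2 → R2. The join is lossless.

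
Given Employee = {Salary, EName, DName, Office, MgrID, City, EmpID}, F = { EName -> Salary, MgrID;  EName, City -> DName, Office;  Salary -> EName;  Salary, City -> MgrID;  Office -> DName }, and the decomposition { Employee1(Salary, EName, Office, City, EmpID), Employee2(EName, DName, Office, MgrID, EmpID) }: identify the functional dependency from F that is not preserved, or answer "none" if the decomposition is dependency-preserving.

none

EName → Salary, MgrID: restricted closure across fragments reaches Salary, MgrID.
EName, City → DName, Office: restricted closure across fragments reaches DName, Office.
Salary → EName lies within Employee1.
Salary, City → MgrID: restricted closure across fragments reaches MgrID.
Office → DName lies within Employee2.
Every dependency is enforceable on the fragments, so the decomposition is dependency-preserving.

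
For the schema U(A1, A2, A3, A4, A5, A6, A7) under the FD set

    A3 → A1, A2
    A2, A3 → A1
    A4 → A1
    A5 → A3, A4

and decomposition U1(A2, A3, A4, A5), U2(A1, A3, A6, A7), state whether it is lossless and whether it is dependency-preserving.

Lossless test: (A3)⁺ = {A1, A2, A3}, which is a superkey of neither fragment — lossy.
Dependency preservation: the restricted closure of {A4} across the fragments never reaches {A1}, so A4 → A1 cannot be enforced without a join — not preserved.

lossy and not dependency-preserving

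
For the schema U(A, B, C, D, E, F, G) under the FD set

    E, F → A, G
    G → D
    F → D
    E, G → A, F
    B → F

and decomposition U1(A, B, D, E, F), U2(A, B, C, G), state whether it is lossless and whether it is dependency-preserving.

Lossless test: (A, B)⁺ = {A, B, D, F}, which is a superkey of neither fragment — lossy.
Dependency preservation: the restricted closure of {E, F} across the fragments never reaches {A, G}, so E, F → A, G cannot be enforced without a join — not preserved.

lossy and not dependency-preserving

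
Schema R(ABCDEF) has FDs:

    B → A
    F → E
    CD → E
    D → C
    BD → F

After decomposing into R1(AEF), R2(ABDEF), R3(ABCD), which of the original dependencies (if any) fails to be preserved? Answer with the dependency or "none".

none

B → A lies within R2.
F → E lies within R1.
CD → E: restricted closure across fragments reaches E.
D → C lies within R3.
BD → F lies within R2.
Every dependency is enforceable on the fragments, so the decomposition is dependency-preserving.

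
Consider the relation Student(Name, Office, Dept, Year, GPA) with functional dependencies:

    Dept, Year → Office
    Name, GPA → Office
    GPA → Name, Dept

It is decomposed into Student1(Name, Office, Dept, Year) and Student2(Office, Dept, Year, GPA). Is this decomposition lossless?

Common attributes: Student1 ∩ Student2 = {Office, Dept, Year}.
No dependency enlarges {Office, Dept, Year}, so (Office, Dept, Year)⁺ = {Office, Dept, Year}.
The closure contains neither all of Student1 = {Name, Office, Dept, Year} nor all of Student2 = {Office, Dept, Year, GPA}, so the common attributes are not a superkey of either fragment. The join is lossy.

No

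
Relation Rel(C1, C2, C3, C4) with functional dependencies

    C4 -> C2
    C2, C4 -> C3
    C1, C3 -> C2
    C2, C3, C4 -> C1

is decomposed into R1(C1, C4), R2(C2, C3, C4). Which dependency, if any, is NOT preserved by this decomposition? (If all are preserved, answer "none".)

Check C1, C3 → C2: no single fragment contains all of {C1, C2, C3}, and the restricted closure of {C1, C3} across the fragments never reaches {C2}.
C4 → C2 is preserved.
C2, C4 → C3 is preserved.
C2, C3, C4 → C1 is preserved.

C1, C3 -> C2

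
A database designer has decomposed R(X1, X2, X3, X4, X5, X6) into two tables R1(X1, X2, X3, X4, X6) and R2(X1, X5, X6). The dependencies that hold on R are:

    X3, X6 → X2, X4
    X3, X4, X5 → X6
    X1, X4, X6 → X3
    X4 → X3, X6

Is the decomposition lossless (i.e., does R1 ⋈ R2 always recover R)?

Common attributes: R1 ∩ R2 = {X1, X6}.
No dependency enlarges {X1, X6}, so (X1, X6)⁺ = {X1, X6}.
The closure contains neither all of R1 = {X1, X2, X3, X4, X6} nor all of R2 = {X1, X5, X6}, so the common attributes are not a superkey of either fragment. The join is lossy.

No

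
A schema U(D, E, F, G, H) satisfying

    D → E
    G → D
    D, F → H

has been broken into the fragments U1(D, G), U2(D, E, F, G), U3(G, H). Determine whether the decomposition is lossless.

No

Chase test. Columns are D, E, F, G, H; row i has aⱼ where attribute j ∈ Ui, else bᵢⱼ.
Initial tableau (one row per fragment):
  row 1: a1 b12 b13 a4 b15
  row 2: a1 a2 a3 a4 b25
  row 3: b31 b32 b33 a4 a5
Rows 1 and 2 agree on D; apply D→E and equate their E entries.
Rows 1 and 3 agree on G; apply G→D and equate their D entries.
Rows 1 and 3 agree on D; apply D→E and equate their E entries.
No row becomes fully distinguished — the join is lossy.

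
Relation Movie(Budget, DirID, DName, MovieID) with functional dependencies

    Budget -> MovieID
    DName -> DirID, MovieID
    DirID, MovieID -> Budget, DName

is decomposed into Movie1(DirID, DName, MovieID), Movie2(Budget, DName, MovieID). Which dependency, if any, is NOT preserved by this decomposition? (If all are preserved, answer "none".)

none

Budget → MovieID lies within Movie2.
DName → DirID, MovieID lies within Movie1.
DirID, MovieID → Budget, DName: restricted closure across fragments reaches Budget, DName.
Every dependency is enforceable on the fragments, so the decomposition is dependency-preserving.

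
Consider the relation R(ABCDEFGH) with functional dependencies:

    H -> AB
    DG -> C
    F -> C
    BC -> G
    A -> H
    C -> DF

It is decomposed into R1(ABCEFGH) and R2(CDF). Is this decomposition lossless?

Yes

Common attributes: R1 ∩ R2 = {CF}.
Closure of {CF}: C → DF applies, adding D. So (CF)⁺ = {CDF}.
This closure contains every attribute of R2, so R1 ∩ R2 → R2. The join is lossless.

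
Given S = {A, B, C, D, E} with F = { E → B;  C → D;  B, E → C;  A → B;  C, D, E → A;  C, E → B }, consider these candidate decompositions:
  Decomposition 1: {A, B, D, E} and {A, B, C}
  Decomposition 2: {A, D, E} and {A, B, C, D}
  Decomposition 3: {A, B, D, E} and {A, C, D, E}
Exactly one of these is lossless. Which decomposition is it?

Decomposition 1: common = {A, B}, closure = {A, B} → lossy.
Decomposition 2: common = {A, D}, closure = {A, B, D} → lossy.
Decomposition 3: common = {A, D, E}, closure = {A, B, C, D, E} → lossless.

Decomposition 3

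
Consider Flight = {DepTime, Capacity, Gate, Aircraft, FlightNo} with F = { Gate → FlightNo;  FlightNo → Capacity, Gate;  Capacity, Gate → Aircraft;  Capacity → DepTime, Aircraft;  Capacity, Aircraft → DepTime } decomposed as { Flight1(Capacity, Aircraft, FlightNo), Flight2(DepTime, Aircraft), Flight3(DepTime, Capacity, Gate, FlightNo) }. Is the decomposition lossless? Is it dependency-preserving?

Lossless test (chase): Rows 1 and 3 agree on FlightNo; apply FlightNo→Capacity, Gate and equate their Capacity, Gate entries. Rows 1 and 3 agree on Capacity, Gate; apply Capacity, Gate→Aircraft and equate their Aircraft entries. Rows 1 and 3 agree on Capacity; apply Capacity→DepTime, Aircraft and equate their DepTime, Aircraft entries. Row 1 is now all distinguished symbols — the join is lossless.
Dependency preservation: Capacity, Gate → Aircraft; Capacity → DepTime, Aircraft; Capacity, Aircraft → DepTime are not contained in any single fragment, but the restricted closure of each left-hand side across the fragments still reaches the right-hand side; the remaining FDs each lie inside some fragment. All dependencies are preserved.

lossless and dependency-preserving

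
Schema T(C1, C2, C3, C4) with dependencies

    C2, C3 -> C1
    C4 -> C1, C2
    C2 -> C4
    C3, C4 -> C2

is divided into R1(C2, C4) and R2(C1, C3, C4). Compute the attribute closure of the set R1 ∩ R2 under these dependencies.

C1, C2, C4

R1 ∩ R2 = {C4}.
C4 → C1, C2 applies, adding C1, C2
Closure: {C1, C2, C4}.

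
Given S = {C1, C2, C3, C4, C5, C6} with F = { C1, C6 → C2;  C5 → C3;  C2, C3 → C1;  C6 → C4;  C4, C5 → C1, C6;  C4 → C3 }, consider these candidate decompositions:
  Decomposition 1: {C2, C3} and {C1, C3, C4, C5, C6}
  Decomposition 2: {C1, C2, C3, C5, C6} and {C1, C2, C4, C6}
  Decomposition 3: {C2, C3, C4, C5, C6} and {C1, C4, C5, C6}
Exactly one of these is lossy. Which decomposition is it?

Decomposition 1: common = {C3}, closure = {C3} → lossy.
Decomposition 2: common = {C1, C2, C6}, closure = {C1, C2, C3, C4, C6} → lossless.
Decomposition 3: common = {C4, C5, C6}, closure = {C1, C2, C3, C4, C5, C6} → lossless.

Decomposition 1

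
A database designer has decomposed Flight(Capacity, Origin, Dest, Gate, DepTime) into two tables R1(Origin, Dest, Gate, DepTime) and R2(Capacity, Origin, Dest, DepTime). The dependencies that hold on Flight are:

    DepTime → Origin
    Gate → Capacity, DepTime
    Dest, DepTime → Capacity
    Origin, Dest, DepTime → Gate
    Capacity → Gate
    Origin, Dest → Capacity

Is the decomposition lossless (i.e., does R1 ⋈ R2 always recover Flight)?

Yes

Common attributes: R1 ∩ R2 = {Origin, Dest, DepTime}.
Closure of {Origin, Dest, DepTime}: Dest, DepTime → Capacity applies, adding Capacity; Origin, Dest, DepTime → Gate applies, adding Gate. So (Origin, Dest, DepTime)⁺ = {Capacity, Origin, Dest, Gate, DepTime}.
This closure contains every attribute of R1, so R1 ∩ R2 → R1. The join is lossless.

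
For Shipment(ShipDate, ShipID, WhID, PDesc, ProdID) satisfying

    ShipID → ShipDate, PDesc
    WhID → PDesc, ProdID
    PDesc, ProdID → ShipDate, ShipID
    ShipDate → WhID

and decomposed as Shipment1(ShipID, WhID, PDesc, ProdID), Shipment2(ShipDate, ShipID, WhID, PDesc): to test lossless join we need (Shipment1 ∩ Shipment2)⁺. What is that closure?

ShipDate, ShipID, WhID, PDesc, ProdID

Shipment1 ∩ Shipment2 = {ShipID, WhID, PDesc}.
ShipID → ShipDate, PDesc applies, adding ShipDate
WhID → PDesc, ProdID applies, adding ProdID
Closure: {ShipDate, ShipID, WhID, PDesc, ProdID}.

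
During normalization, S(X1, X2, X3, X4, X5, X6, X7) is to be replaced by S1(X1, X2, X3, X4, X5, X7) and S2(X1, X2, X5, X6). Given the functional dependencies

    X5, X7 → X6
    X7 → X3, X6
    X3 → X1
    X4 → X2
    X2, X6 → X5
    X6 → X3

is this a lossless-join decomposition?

No

Common attributes: S1 ∩ S2 = {X1, X2, X5}.
No dependency enlarges {X1, X2, X5}, so (X1, X2, X5)⁺ = {X1, X2, X5}.
The closure contains neither all of S1 = {X1, X2, X3, X4, X5, X7} nor all of S2 = {X1, X2, X5, X6}, so the common attributes are not a superkey of either fragment. The join is lossy.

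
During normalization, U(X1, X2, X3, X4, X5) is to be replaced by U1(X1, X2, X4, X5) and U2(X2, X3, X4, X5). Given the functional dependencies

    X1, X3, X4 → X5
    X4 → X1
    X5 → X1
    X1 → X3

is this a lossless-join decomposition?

Yes

Common attributes: U1 ∩ U2 = {X2, X4, X5}.
Closure of {X2, X4, X5}: X4 → X1 applies, adding X1; X1 → X3 applies, adding X3. So (X2, X4, X5)⁺ = {X1, X2, X3, X4, X5}.
This closure contains every attribute of U1, so U1 ∩ U2 → U1. The join is lossless.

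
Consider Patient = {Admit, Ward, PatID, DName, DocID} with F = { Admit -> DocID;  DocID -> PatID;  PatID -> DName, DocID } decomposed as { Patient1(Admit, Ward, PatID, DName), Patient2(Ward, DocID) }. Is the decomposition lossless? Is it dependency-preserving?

lossy and not dependency-preserving

Lossless test: (Ward)⁺ = {Ward}, which is a superkey of neither fragment — lossy.
Dependency preservation: the restricted closure of {Admit} across the fragments never reaches {DocID}, so Admit → DocID cannot be enforced without a join — not preserved.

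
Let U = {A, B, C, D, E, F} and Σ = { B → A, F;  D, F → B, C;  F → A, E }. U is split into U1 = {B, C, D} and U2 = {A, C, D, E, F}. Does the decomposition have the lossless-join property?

No

Common attributes: U1 ∩ U2 = {C, D}.
No dependency enlarges {C, D}, so (C, D)⁺ = {C, D}.
The closure contains neither all of U1 = {B, C, D} nor all of U2 = {A, C, D, E, F}, so the common attributes are not a superkey of either fragment. The join is lossy.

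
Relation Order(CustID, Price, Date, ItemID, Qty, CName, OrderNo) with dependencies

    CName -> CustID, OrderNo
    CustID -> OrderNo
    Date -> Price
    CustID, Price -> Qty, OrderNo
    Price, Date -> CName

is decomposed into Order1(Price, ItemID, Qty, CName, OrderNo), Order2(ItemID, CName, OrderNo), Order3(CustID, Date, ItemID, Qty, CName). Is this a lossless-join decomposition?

No

Chase test. Columns are CustID, Price, Date, ItemID, Qty, CName, OrderNo; row i has aⱼ where attribute j ∈ Orderi, else bᵢⱼ.
Initial tableau (one row per fragment):
  row 1: b11 a2 b13 a4 a5 a6 a7
  row 2: b21 b22 b23 a4 b25 a6 a7
  row 3: a1 b32 a3 a4 a5 a6 b37
Rows 1 and 2 agree on CName; apply CName→CustID, OrderNo and equate their CustID, OrderNo entries.
Rows 1 and 3 agree on CName; apply CName→CustID, OrderNo and equate their CustID, OrderNo entries.
No row becomes fully distinguished — the join is lossy.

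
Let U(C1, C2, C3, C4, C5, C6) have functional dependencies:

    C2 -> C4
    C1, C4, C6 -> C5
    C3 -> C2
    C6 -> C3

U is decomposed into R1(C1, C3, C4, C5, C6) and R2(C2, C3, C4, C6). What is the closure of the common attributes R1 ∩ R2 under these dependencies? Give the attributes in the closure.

C2, C3, C4, C6

R1 ∩ R2 = {C3, C4, C6}.
C3 → C2 applies, adding C2
Closure: {C2, C3, C4, C6}.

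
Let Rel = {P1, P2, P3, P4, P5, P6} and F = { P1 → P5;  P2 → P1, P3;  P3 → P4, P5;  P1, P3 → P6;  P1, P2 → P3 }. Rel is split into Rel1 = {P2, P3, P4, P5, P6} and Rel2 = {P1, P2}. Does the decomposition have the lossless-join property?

Common attributes: Rel1 ∩ Rel2 = {P2}.
Closure of {P2}: P2 → P1, P3 applies, adding P1, P3; P3 → P4, P5 applies, adding P4, P5; P1, P3 → P6 applies, adding P6. So (P2)⁺ = {P1, P2, P3, P4, P5, P6}.
This closure contains every attribute of Rel1, so Rel1 ∩ Rel2 → Rel1. The join is lossless.

Yes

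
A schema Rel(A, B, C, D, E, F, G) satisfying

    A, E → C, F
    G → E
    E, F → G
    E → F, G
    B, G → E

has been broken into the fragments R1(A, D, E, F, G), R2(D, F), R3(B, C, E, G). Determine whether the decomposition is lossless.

No

Chase test. Columns are A, B, C, D, E, F, G; row i has aⱼ where attribute j ∈ Ri, else bᵢⱼ.
Initial tableau (one row per fragment):
  row 1: a1 b12 b13 a4 a5 a6 a7
  row 2: b21 b22 b23 a4 b25 a6 b27
  row 3: b31 a2 a3 b34 a5 b36 a7
Rows 1 and 3 agree on E; apply E→F, G and equate their F, G entries.
No row becomes fully distinguished — the join is lossy.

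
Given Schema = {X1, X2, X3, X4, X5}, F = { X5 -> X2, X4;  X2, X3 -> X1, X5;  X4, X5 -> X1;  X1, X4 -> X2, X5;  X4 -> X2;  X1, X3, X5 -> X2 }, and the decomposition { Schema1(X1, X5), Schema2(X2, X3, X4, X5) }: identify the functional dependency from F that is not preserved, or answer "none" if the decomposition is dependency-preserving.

X1, X4 -> X2, X5

Check X1, X4 → X2, X5: no single fragment contains all of {X1, X2, X4, X5}, and the restricted closure of {X1, X4} across the fragments never reaches {X2, X5}.
X5 → X2, X4 is preserved.
X2, X3 → X1, X5 is preserved.
X4, X5 → X1 is preserved.
X4 → X2 is preserved.
X1, X3, X5 → X2 is preserved.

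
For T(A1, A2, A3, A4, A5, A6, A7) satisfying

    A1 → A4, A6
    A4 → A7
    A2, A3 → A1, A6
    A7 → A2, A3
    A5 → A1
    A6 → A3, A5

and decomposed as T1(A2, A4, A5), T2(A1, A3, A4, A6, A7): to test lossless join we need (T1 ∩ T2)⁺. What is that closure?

A1, A2, A3, A4, A5, A6, A7

T1 ∩ T2 = {A4}.
A4 → A7 applies, adding A7
A7 → A2, A3 applies, adding A2, A3
A2, A3 → A1, A6 applies, adding A1, A6
A6 → A3, A5 applies, adding A5
Closure: {A1, A2, A3, A4, A5, A6, A7}.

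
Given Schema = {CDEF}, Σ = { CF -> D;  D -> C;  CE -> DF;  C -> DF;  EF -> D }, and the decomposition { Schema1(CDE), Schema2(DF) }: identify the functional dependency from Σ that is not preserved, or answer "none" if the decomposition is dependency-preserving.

Check EF → D: no single fragment contains all of {DEF}, and the restricted closure of {EF} across the fragments never reaches {D}.
CF → D is preserved.
D → C is preserved.
CE → DF is preserved.
C → DF is preserved.

EF -> D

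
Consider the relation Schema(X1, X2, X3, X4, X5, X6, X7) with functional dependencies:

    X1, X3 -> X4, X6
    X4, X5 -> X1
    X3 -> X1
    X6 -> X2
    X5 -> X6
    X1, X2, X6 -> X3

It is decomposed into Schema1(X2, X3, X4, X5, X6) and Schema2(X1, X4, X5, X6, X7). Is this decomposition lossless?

Yes

Common attributes: Schema1 ∩ Schema2 = {X4, X5, X6}.
Closure of {X4, X5, X6}: X4, X5 → X1 applies, adding X1; X6 → X2 applies, adding X2; X1, X2, X6 → X3 applies, adding X3. So (X4, X5, X6)⁺ = {X1, X2, X3, X4, X5, X6}.
This closure contains every attribute of Schema1, so Schema1 ∩ Schema2 → Schema1. The join is lossless.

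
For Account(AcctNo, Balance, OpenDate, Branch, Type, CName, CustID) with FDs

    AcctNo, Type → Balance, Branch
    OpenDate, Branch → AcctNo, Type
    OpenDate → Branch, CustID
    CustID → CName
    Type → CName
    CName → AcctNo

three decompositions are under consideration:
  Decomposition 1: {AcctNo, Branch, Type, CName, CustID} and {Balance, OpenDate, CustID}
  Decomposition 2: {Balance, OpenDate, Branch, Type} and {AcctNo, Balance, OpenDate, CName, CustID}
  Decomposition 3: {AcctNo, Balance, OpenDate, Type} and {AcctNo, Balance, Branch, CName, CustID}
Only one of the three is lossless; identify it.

Decomposition 2

Decomposition 1: common = {CustID}, closure = {AcctNo, CName, CustID} → lossy.
Decomposition 2: common = {Balance, OpenDate}, closure = {AcctNo, Balance, OpenDate, Branch, Type, CName, CustID} → lossless.
Decomposition 3: common = {AcctNo, Balance}, closure = {AcctNo, Balance} → lossy.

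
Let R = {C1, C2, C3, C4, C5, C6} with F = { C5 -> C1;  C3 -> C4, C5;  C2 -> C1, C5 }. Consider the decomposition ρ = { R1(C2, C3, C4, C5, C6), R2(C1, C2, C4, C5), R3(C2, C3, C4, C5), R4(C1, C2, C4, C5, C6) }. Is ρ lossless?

Yes

Chase test. Columns are C1, C2, C3, C4, C5, C6; row i has aⱼ where attribute j ∈ Ri, else bᵢⱼ.
Initial tableau (one row per fragment):
  row 1: b11 a2 a3 a4 a5 a6
  row 2: a1 a2 b23 a4 a5 b26
  row 3: b31 a2 a3 a4 a5 b36
  row 4: a1 a2 b43 a4 a5 a6
Rows 1 and 2 agree on C5; apply C5→C1 and equate their C1 entries.
Rows 1 and 3 agree on C5; apply C5→C1 and equate their C1 entries.
Row 1 is now all distinguished symbols — the join is lossless.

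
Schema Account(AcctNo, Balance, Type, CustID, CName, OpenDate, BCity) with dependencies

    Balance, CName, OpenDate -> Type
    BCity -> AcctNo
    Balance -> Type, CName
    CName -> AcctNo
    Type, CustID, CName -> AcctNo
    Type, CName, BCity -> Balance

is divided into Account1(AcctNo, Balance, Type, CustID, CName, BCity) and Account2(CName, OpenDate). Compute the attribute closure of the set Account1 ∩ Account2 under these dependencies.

Account1 ∩ Account2 = {CName}.
CName → AcctNo applies, adding AcctNo
Closure: {AcctNo, CName}.

AcctNo, CName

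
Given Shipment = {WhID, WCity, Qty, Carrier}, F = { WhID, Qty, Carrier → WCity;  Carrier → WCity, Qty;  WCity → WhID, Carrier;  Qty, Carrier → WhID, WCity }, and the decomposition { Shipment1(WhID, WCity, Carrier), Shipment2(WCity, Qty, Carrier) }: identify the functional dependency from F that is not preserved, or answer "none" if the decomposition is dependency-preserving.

WhID, Qty, Carrier → WCity: restricted closure across fragments reaches WCity.
Carrier → WCity, Qty lies within Shipment2.
WCity → WhID, Carrier lies within Shipment1.
Qty, Carrier → WhID, WCity: restricted closure across fragments reaches WhID, WCity.
Every dependency is enforceable on the fragments, so the decomposition is dependency-preserving.

none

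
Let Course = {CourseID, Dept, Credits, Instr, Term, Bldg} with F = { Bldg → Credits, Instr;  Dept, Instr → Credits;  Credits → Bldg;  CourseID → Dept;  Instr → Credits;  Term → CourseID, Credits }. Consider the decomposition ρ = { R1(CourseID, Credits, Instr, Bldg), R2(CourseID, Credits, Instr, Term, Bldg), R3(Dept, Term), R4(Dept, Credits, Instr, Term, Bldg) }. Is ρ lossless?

Yes

Chase test. Columns are CourseID, Dept, Credits, Instr, Term, Bldg; row i has aⱼ where attribute j ∈ Ri, else bᵢⱼ.
Initial tableau (one row per fragment):
  row 1: a1 b12 a3 a4 b15 a6
  row 2: a1 b22 a3 a4 a5 a6
  row 3: b31 a2 b33 b34 a5 b36
  row 4: b41 a2 a3 a4 a5 a6
Rows 1 and 2 agree on CourseID; apply CourseID→Dept and equate their Dept entries.
Rows 2 and 3 agree on Term; apply Term→CourseID, Credits and equate their CourseID, Credits entries.
Rows 2 and 4 agree on Term; apply Term→CourseID, Credits and equate their CourseID, Credits entries.
Rows 1 and 3 agree on Credits; apply Credits→Bldg and equate their Bldg entries.
Rows 1 and 3 agree on CourseID; apply CourseID→Dept and equate their Dept entries.
Rows 1 and 3 agree on Bldg; apply Bldg→Credits, Instr and equate their Credits, Instr entries.
Row 2 is now all distinguished symbols — the join is lossless.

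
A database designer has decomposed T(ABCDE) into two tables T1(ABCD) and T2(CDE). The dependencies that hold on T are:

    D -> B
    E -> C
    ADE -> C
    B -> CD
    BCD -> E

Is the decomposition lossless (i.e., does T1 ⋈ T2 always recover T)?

Common attributes: T1 ∩ T2 = {CD}.
Closure of {CD}: D → B applies, adding B; BCD → E applies, adding E. So (CD)⁺ = {BCDE}.
This closure contains every attribute of T2, so T1 ∩ T2 → T2. The join is lossless.

Yes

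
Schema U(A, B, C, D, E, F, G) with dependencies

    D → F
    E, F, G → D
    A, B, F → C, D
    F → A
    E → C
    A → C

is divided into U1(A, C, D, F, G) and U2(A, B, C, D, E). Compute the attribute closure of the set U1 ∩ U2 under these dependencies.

U1 ∩ U2 = {A, C, D}.
D → F applies, adding F
Closure: {A, C, D, F}.

A, C, D, F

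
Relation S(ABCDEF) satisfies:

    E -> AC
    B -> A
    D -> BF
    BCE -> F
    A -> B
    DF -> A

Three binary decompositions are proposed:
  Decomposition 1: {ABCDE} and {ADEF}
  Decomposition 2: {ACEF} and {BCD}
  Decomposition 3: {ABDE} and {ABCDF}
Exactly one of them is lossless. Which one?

Decomposition 1

Decomposition 1: common = {ADE}, closure = {ABCDEF} → lossless.
Decomposition 2: common = {C}, closure = {C} → lossy.
Decomposition 3: common = {ABD}, closure = {ABDF} → lossy.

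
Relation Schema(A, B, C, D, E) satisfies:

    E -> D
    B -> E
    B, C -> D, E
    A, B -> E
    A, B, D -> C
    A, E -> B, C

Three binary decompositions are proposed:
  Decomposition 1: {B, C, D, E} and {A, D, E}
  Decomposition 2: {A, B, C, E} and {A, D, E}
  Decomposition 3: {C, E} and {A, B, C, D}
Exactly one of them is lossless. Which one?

Decomposition 2

Decomposition 1: common = {D, E}, closure = {D, E} → lossy.
Decomposition 2: common = {A, E}, closure = {A, B, C, D, E} → lossless.
Decomposition 3: common = {C}, closure = {C} → lossy.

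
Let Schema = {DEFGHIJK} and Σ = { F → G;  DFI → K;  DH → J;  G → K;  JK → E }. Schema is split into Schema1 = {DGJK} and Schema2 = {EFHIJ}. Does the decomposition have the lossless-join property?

Common attributes: Schema1 ∩ Schema2 = {J}.
No dependency enlarges {J}, so (J)⁺ = {J}.
The closure contains neither all of Schema1 = {DGJK} nor all of Schema2 = {EFHIJ}, so the common attributes are not a superkey of either fragment. The join is lossy.

No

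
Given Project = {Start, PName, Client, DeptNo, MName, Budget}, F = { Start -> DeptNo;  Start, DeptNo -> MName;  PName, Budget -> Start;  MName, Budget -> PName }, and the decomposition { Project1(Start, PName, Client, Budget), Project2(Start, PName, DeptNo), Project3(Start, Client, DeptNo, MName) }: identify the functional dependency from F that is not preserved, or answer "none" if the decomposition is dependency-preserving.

Check MName, Budget → PName: no single fragment contains all of {PName, MName, Budget}, and the restricted closure of {MName, Budget} across the fragments never reaches {PName}.
Start → DeptNo is preserved.
Start, DeptNo → MName is preserved.
PName, Budget → Start is preserved.

MName, Budget -> PName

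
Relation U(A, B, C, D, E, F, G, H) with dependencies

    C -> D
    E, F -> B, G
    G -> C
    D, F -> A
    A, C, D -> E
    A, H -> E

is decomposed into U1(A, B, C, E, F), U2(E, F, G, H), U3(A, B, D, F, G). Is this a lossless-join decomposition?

Chase test. Columns are A, B, C, D, E, F, G, H; row i has aⱼ where attribute j ∈ Ui, else bᵢⱼ.
Initial tableau (one row per fragment):
  row 1: a1 a2 a3 b14 a5 a6 b17 b18
  row 2: b21 b22 b23 b24 a5 a6 a7 a8
  row 3: a1 a2 b33 a4 b35 a6 a7 b38
Rows 1 and 2 agree on E, F; apply E, F→B, G and equate their B, G entries.
Rows 1 and 2 agree on G; apply G→C and equate their C entries.
Rows 1 and 3 agree on G; apply G→C and equate their C entries.
Rows 1 and 2 agree on C; apply C→D and equate their D entries.
Rows 1 and 3 agree on C; apply C→D and equate their D entries.
Rows 1 and 2 agree on D, F; apply D, F→A and equate their A entries.
Rows 1 and 3 agree on A, C, D; apply A, C, D→E and equate their E entries.
Row 2 is now all distinguished symbols — the join is lossless.

Yes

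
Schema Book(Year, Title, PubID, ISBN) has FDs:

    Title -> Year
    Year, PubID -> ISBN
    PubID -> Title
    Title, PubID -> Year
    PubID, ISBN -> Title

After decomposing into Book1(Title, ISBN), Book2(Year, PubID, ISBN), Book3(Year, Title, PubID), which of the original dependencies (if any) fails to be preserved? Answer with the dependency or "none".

Title → Year lies within Book3.
Year, PubID → ISBN lies within Book2.
PubID → Title lies within Book3.
Title, PubID → Year lies within Book3.
PubID, ISBN → Title: restricted closure across fragments reaches Title.
Every dependency is enforceable on the fragments, so the decomposition is dependency-preserving.

none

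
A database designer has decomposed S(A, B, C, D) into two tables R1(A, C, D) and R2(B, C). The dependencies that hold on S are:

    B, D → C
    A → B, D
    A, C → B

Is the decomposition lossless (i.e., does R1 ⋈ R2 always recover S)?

No

Common attributes: R1 ∩ R2 = {C}.
No dependency enlarges {C}, so (C)⁺ = {C}.
The closure contains neither all of R1 = {A, C, D} nor all of R2 = {B, C}, so the common attributes are not a superkey of either fragment. The join is lossy.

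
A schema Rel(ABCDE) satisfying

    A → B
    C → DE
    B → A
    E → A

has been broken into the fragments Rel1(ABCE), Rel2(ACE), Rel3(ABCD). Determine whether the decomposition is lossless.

Yes

Chase test. Columns are ABCDE; row i has aⱼ where attribute j ∈ Reli, else bᵢⱼ.
Initial tableau (one row per fragment):
  row 1: a1 a2 a3 b14 a5
  row 2: a1 b22 a3 b24 a5
  row 3: a1 a2 a3 a4 b35
Rows 1 and 2 agree on A; apply A→B and equate their B entries.
Rows 1 and 2 agree on C; apply C→DE and equate their DE entries.
Rows 1 and 3 agree on C; apply C→DE and equate their DE entries.
Row 1 is now all distinguished symbols — the join is lossless.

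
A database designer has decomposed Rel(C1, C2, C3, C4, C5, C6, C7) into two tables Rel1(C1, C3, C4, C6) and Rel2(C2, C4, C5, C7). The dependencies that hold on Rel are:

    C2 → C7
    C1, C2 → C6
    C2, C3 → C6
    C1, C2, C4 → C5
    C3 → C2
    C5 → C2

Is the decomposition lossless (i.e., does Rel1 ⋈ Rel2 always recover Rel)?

No

Common attributes: Rel1 ∩ Rel2 = {C4}.
No dependency enlarges {C4}, so (C4)⁺ = {C4}.
The closure contains neither all of Rel1 = {C1, C3, C4, C6} nor all of Rel2 = {C2, C4, C5, C7}, so the common attributes are not a superkey of either fragment. The join is lossy.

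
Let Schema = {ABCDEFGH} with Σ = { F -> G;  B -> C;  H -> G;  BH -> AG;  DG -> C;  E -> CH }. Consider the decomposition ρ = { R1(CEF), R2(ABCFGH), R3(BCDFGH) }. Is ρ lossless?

Chase test. Columns are ABCDEFGH; row i has aⱼ where attribute j ∈ Ri, else bᵢⱼ.
Initial tableau (one row per fragment):
  row 1: b11 b12 a3 b14 a5 a6 b17 b18
  row 2: a1 a2 a3 b24 b25 a6 a7 a8
  row 3: b31 a2 a3 a4 b35 a6 a7 a8
Rows 1 and 2 agree on F; apply F→G and equate their G entries.
Rows 2 and 3 agree on BH; apply BH→AG and equate their AG entries.
No row becomes fully distinguished — the join is lossy.

No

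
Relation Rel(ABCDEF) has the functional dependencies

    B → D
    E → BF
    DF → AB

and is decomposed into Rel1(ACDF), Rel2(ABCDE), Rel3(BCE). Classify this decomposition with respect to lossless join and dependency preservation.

Lossless test (chase): Rows 2 and 3 agree on B; apply B→D and equate their D entries. Rows 2 and 3 agree on E; apply E→BF and equate their BF entries. Rows 2 and 3 agree on DF; apply DF→AB and equate their AB entries. No row becomes fully distinguished — the join is lossy.
Dependency preservation: the restricted closure of {E} across the fragments never reaches {BF}, so E → BF cannot be enforced without a join — not preserved.

lossy and not dependency-preserving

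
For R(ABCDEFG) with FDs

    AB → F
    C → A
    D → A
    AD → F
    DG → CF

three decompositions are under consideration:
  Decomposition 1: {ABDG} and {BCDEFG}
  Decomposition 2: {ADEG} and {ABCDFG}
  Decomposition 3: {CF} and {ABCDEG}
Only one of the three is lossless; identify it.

Decomposition 1: common = {BDG}, closure = {ABCDFG} → lossless.
Decomposition 2: common = {ADG}, closure = {ACDFG} → lossy.
Decomposition 3: common = {C}, closure = {AC} → lossy.

Decomposition 1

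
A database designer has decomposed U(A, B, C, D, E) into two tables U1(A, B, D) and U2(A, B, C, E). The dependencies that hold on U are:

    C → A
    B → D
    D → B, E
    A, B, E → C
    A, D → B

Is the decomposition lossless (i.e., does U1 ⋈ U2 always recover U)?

Yes

Common attributes: U1 ∩ U2 = {A, B}.
Closure of {A, B}: B → D applies, adding D; D → B, E applies, adding E; A, B, E → C applies, adding C. So (A, B)⁺ = {A, B, C, D, E}.
This closure contains every attribute of U1, so U1 ∩ U2 → U1. The join is lossless.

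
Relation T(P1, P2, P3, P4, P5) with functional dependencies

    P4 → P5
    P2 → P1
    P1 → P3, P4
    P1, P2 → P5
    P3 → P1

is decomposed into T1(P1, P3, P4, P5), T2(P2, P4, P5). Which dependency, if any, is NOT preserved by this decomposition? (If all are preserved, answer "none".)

Check P2 → P1: no single fragment contains all of {P1, P2}, and the restricted closure of {P2} across the fragments never reaches {P1}.
P4 → P5 is preserved.
P1 → P3, P4 is preserved.
P1, P2 → P5 is preserved.
P3 → P1 is preserved.

P2 → P1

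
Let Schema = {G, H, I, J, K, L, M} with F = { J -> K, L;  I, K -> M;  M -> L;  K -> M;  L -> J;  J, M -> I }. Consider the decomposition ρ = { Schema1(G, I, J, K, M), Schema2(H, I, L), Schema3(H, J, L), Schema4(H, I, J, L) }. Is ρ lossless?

No

Chase test. Columns are G, H, I, J, K, L, M; row i has aⱼ where attribute j ∈ Schemai, else bᵢⱼ.
Initial tableau (one row per fragment):
  row 1: a1 b12 a3 a4 a5 b16 a7
  row 2: b21 a2 a3 b24 b25 a6 b27
  row 3: b31 a2 b33 a4 b35 a6 b37
  row 4: b41 a2 a3 a4 b45 a6 b47
Rows 1 and 3 agree on J; apply J→K, L and equate their K, L entries.
Rows 1 and 4 agree on J; apply J→K, L and equate their K, L entries.
Rows 1 and 4 agree on I, K; apply I, K→M and equate their M entries.
Rows 1 and 3 agree on K; apply K→M and equate their M entries.
Rows 1 and 2 agree on L; apply L→J and equate their J entries.
Rows 1 and 3 agree on J, M; apply J, M→I and equate their I entries.
Rows 1 and 2 agree on J; apply J→K, L and equate their K, L entries.
Rows 1 and 2 agree on I, K; apply I, K→M and equate their M entries.
No row becomes fully distinguished — the join is lossy.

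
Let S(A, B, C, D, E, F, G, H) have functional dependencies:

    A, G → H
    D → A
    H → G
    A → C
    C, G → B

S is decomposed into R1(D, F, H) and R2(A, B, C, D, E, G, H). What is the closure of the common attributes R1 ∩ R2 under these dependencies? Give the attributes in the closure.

R1 ∩ R2 = {D, H}.
D → A applies, adding A
H → G applies, adding G
A → C applies, adding C
C, G → B applies, adding B
Closure: {A, B, C, D, G, H}.

A, B, C, D, G, H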